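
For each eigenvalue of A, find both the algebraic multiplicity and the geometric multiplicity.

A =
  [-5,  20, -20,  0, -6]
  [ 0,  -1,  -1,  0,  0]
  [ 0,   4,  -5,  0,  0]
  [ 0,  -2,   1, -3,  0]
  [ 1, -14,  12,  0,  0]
λ = -3: alg = 4, geom = 3; λ = -2: alg = 1, geom = 1

Step 1 — factor the characteristic polynomial to read off the algebraic multiplicities:
  χ_A(x) = (x + 2)*(x + 3)^4

Step 2 — compute geometric multiplicities via the rank-nullity identity g(λ) = n − rank(A − λI):
  rank(A − (-3)·I) = 2, so dim ker(A − (-3)·I) = n − 2 = 3
  rank(A − (-2)·I) = 4, so dim ker(A − (-2)·I) = n − 4 = 1

Summary:
  λ = -3: algebraic multiplicity = 4, geometric multiplicity = 3
  λ = -2: algebraic multiplicity = 1, geometric multiplicity = 1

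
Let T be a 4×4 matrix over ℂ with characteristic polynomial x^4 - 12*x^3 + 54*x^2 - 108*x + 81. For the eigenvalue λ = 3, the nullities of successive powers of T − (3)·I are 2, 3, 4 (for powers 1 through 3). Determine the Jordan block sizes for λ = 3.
Block sizes for λ = 3: [3, 1]

From the dimensions of kernels of powers, the number of Jordan blocks of size at least j is d_j − d_{j−1} where d_j = dim ker(N^j) (with d_0 = 0). Computing the differences gives [2, 1, 1].
The number of blocks of size exactly k is (#blocks of size ≥ k) − (#blocks of size ≥ k + 1), so the partition is: 1 block(s) of size 1, 1 block(s) of size 3.
In nonincreasing order the block sizes are [3, 1].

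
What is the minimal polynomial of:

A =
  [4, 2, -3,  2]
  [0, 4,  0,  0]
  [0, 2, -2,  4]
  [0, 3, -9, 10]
x^2 - 8*x + 16

The characteristic polynomial is χ_A(x) = (x - 4)^4, so the eigenvalues are known. The minimal polynomial is
  m_A(x) = Π_λ (x − λ)^{k_λ}
where k_λ is the size of the *largest* Jordan block for λ (equivalently, the smallest k with (A − λI)^k v = 0 for every generalised eigenvector v of λ).

  λ = 4: largest Jordan block has size 2, contributing (x − 4)^2

So m_A(x) = (x - 4)^2 = x^2 - 8*x + 16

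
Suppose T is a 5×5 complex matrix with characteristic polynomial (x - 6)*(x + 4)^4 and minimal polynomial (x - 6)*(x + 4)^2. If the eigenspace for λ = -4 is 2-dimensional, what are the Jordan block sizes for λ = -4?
Block sizes for λ = -4: [2, 2]

Step 1 — from the characteristic polynomial, algebraic multiplicity of λ = -4 is 4. From dim ker(T − (-4)·I) = 2, there are exactly 2 Jordan blocks for λ = -4.
Step 2 — from the minimal polynomial, the factor (x + 4)^2 tells us the largest block for λ = -4 has size 2.
Step 3 — with total size 4, 2 blocks, and largest block 2, the block sizes (in nonincreasing order) are [2, 2].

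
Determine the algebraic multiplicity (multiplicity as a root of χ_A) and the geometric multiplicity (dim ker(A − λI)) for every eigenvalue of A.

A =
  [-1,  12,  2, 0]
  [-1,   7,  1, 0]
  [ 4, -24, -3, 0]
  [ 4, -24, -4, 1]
λ = 1: alg = 4, geom = 3

Step 1 — factor the characteristic polynomial to read off the algebraic multiplicities:
  χ_A(x) = (x - 1)^4

Step 2 — compute geometric multiplicities via the rank-nullity identity g(λ) = n − rank(A − λI):
  rank(A − (1)·I) = 1, so dim ker(A − (1)·I) = n − 1 = 3

Summary:
  λ = 1: algebraic multiplicity = 4, geometric multiplicity = 3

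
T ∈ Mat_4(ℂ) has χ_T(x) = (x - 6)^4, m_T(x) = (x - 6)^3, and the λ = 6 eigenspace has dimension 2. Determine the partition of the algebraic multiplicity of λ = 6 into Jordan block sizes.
Block sizes for λ = 6: [3, 1]

Step 1 — from the characteristic polynomial, algebraic multiplicity of λ = 6 is 4. From dim ker(T − (6)·I) = 2, there are exactly 2 Jordan blocks for λ = 6.
Step 2 — from the minimal polynomial, the factor (x − 6)^3 tells us the largest block for λ = 6 has size 3.
Step 3 — with total size 4, 2 blocks, and largest block 3, the block sizes (in nonincreasing order) are [3, 1].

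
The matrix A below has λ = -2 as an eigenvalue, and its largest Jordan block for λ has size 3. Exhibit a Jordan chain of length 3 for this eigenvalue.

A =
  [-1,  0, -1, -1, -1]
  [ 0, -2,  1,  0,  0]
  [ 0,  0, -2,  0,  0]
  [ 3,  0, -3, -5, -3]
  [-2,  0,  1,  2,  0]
A Jordan chain for λ = -2 of length 3:
v_1 = (1, 0, 0, 3, -2)ᵀ
v_2 = (-1, 1, 0, -3, 1)ᵀ
v_3 = (0, 0, 1, 0, 0)ᵀ

Let N = A − (-2)·I. We want v_3 with N^3 v_3 = 0 but N^2 v_3 ≠ 0; then v_{j-1} := N · v_j for j = 3, …, 2.

Pick v_3 = (0, 0, 1, 0, 0)ᵀ.
Then v_2 = N · v_3 = (-1, 1, 0, -3, 1)ᵀ.
Then v_1 = N · v_2 = (1, 0, 0, 3, -2)ᵀ.

Sanity check: (A − (-2)·I) v_1 = (0, 0, 0, 0, 0)ᵀ = 0. ✓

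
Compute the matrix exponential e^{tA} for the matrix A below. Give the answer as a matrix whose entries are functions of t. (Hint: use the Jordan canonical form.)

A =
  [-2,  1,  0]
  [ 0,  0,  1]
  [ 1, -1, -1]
e^{tA} =
  [t^2*exp(-t)/2 - t*exp(-t) + exp(-t), t*exp(-t), t^2*exp(-t)/2]
  [t^2*exp(-t)/2, t*exp(-t) + exp(-t), t^2*exp(-t)/2 + t*exp(-t)]
  [-t^2*exp(-t)/2 + t*exp(-t), -t*exp(-t), -t^2*exp(-t)/2 + exp(-t)]

Strategy: write A = P · J · P⁻¹ where J is a Jordan canonical form, so e^{tA} = P · e^{tJ} · P⁻¹, and e^{tJ} can be computed block-by-block.

A has Jordan form
J =
  [-1,  1,  0]
  [ 0, -1,  1]
  [ 0,  0, -1]
(up to reordering of blocks).

Per-block formulas:
  For a 3×3 Jordan block J_3(-1): exp(t · J_3(-1)) = e^(-1t)·(I + t·N + (t^2/2)·N^2), where N is the 3×3 nilpotent shift.

After assembling e^{tJ} and conjugating by P, we get:

e^{tA} =
  [t^2*exp(-t)/2 - t*exp(-t) + exp(-t), t*exp(-t), t^2*exp(-t)/2]
  [t^2*exp(-t)/2, t*exp(-t) + exp(-t), t^2*exp(-t)/2 + t*exp(-t)]
  [-t^2*exp(-t)/2 + t*exp(-t), -t*exp(-t), -t^2*exp(-t)/2 + exp(-t)]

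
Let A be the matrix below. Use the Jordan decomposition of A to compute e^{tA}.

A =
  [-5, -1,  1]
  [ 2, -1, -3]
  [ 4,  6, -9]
e^{tA} =
  [t^2*exp(-5*t) + exp(-5*t), t^2*exp(-5*t) - t*exp(-5*t), -t^2*exp(-5*t)/2 + t*exp(-5*t)]
  [-2*t^2*exp(-5*t) + 2*t*exp(-5*t), -2*t^2*exp(-5*t) + 4*t*exp(-5*t) + exp(-5*t), t^2*exp(-5*t) - 3*t*exp(-5*t)]
  [-2*t^2*exp(-5*t) + 4*t*exp(-5*t), -2*t^2*exp(-5*t) + 6*t*exp(-5*t), t^2*exp(-5*t) - 4*t*exp(-5*t) + exp(-5*t)]

Strategy: write A = P · J · P⁻¹ where J is a Jordan canonical form, so e^{tA} = P · e^{tJ} · P⁻¹, and e^{tJ} can be computed block-by-block.

A has Jordan form
J =
  [-5,  1,  0]
  [ 0, -5,  1]
  [ 0,  0, -5]
(up to reordering of blocks).

Per-block formulas:
  For a 3×3 Jordan block J_3(-5): exp(t · J_3(-5)) = e^(-5t)·(I + t·N + (t^2/2)·N^2), where N is the 3×3 nilpotent shift.

After assembling e^{tJ} and conjugating by P, we get:

e^{tA} =
  [t^2*exp(-5*t) + exp(-5*t), t^2*exp(-5*t) - t*exp(-5*t), -t^2*exp(-5*t)/2 + t*exp(-5*t)]
  [-2*t^2*exp(-5*t) + 2*t*exp(-5*t), -2*t^2*exp(-5*t) + 4*t*exp(-5*t) + exp(-5*t), t^2*exp(-5*t) - 3*t*exp(-5*t)]
  [-2*t^2*exp(-5*t) + 4*t*exp(-5*t), -2*t^2*exp(-5*t) + 6*t*exp(-5*t), t^2*exp(-5*t) - 4*t*exp(-5*t) + exp(-5*t)]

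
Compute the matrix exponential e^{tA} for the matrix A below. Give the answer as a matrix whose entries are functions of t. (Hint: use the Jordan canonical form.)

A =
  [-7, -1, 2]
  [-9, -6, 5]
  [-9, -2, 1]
e^{tA} =
  [-3*t*exp(-4*t) + exp(-4*t), t^2*exp(-4*t)/2 - t*exp(-4*t), -t^2*exp(-4*t)/2 + 2*t*exp(-4*t)]
  [-9*t*exp(-4*t), 3*t^2*exp(-4*t)/2 - 2*t*exp(-4*t) + exp(-4*t), -3*t^2*exp(-4*t)/2 + 5*t*exp(-4*t)]
  [-9*t*exp(-4*t), 3*t^2*exp(-4*t)/2 - 2*t*exp(-4*t), -3*t^2*exp(-4*t)/2 + 5*t*exp(-4*t) + exp(-4*t)]

Strategy: write A = P · J · P⁻¹ where J is a Jordan canonical form, so e^{tA} = P · e^{tJ} · P⁻¹, and e^{tJ} can be computed block-by-block.

A has Jordan form
J =
  [-4,  1,  0]
  [ 0, -4,  1]
  [ 0,  0, -4]
(up to reordering of blocks).

Per-block formulas:
  For a 3×3 Jordan block J_3(-4): exp(t · J_3(-4)) = e^(-4t)·(I + t·N + (t^2/2)·N^2), where N is the 3×3 nilpotent shift.

After assembling e^{tJ} and conjugating by P, we get:

e^{tA} =
  [-3*t*exp(-4*t) + exp(-4*t), t^2*exp(-4*t)/2 - t*exp(-4*t), -t^2*exp(-4*t)/2 + 2*t*exp(-4*t)]
  [-9*t*exp(-4*t), 3*t^2*exp(-4*t)/2 - 2*t*exp(-4*t) + exp(-4*t), -3*t^2*exp(-4*t)/2 + 5*t*exp(-4*t)]
  [-9*t*exp(-4*t), 3*t^2*exp(-4*t)/2 - 2*t*exp(-4*t), -3*t^2*exp(-4*t)/2 + 5*t*exp(-4*t) + exp(-4*t)]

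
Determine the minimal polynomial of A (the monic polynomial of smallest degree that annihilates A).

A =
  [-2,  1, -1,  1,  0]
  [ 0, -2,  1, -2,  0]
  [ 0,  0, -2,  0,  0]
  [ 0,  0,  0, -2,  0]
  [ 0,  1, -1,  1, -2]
x^3 + 6*x^2 + 12*x + 8

The characteristic polynomial is χ_A(x) = (x + 2)^5, so the eigenvalues are known. The minimal polynomial is
  m_A(x) = Π_λ (x − λ)^{k_λ}
where k_λ is the size of the *largest* Jordan block for λ (equivalently, the smallest k with (A − λI)^k v = 0 for every generalised eigenvector v of λ).

  λ = -2: largest Jordan block has size 3, contributing (x + 2)^3

So m_A(x) = (x + 2)^3 = x^3 + 6*x^2 + 12*x + 8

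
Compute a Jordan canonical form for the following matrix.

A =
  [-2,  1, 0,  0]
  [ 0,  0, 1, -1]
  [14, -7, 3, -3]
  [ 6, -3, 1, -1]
J_3(0) ⊕ J_1(0)

The characteristic polynomial is
  det(x·I − A) = x^4

Eigenvalues and multiplicities (the geometric multiplicity of λ is n − rank(A − λI), which equals the number of Jordan blocks for λ):
  λ = 0: algebraic multiplicity = 4, geometric multiplicity = 2

Determining the block sizes for each eigenvalue:
  λ = 0: with am = 4 and gm = 2, the partition is not yet determined (e.g. several partitions of 4 into 2 parts exist). Let N = A − (0)·I. Computing rank(N^1) = 2, rank(N^2) = 1, rank(N^3) = 0; the number of blocks of size ≥ j is rank(N^{j−1}) − rank(N^j), giving [2, 1, 1]. So we have 1 block(s) of size 3, 1 block(s) of size 1 → block sizes [3, 1]

Assembling the blocks gives a Jordan form
J =
  [0, 1, 0, 0]
  [0, 0, 1, 0]
  [0, 0, 0, 0]
  [0, 0, 0, 0]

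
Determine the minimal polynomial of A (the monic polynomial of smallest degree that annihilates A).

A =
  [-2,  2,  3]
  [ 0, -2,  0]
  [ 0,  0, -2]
x^2 + 4*x + 4

The characteristic polynomial is χ_A(x) = (x + 2)^3, so the eigenvalues are known. The minimal polynomial is
  m_A(x) = Π_λ (x − λ)^{k_λ}
where k_λ is the size of the *largest* Jordan block for λ (equivalently, the smallest k with (A − λI)^k v = 0 for every generalised eigenvector v of λ).

  λ = -2: largest Jordan block has size 2, contributing (x + 2)^2

So m_A(x) = (x + 2)^2 = x^2 + 4*x + 4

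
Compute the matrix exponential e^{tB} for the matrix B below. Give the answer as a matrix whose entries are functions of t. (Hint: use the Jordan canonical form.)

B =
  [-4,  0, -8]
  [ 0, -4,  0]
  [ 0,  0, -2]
e^{tB} =
  [exp(-4*t), 0, -4*exp(-2*t) + 4*exp(-4*t)]
  [0, exp(-4*t), 0]
  [0, 0, exp(-2*t)]

Strategy: write B = P · J · P⁻¹ where J is a Jordan canonical form, so e^{tB} = P · e^{tJ} · P⁻¹, and e^{tJ} can be computed block-by-block.

B has Jordan form
J =
  [-4,  0,  0]
  [ 0, -4,  0]
  [ 0,  0, -2]
(up to reordering of blocks).

Per-block formulas:
  For a 1×1 block at λ = -4: exp(t · [-4]) = [e^(-4t)].
  For a 1×1 block at λ = -2: exp(t · [-2]) = [e^(-2t)].

After assembling e^{tJ} and conjugating by P, we get:

e^{tB} =
  [exp(-4*t), 0, -4*exp(-2*t) + 4*exp(-4*t)]
  [0, exp(-4*t), 0]
  [0, 0, exp(-2*t)]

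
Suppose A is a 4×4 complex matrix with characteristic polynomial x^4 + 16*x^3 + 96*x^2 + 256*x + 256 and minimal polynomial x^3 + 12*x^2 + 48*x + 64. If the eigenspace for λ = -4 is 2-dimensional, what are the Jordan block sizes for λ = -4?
Block sizes for λ = -4: [3, 1]

Step 1 — from the characteristic polynomial, algebraic multiplicity of λ = -4 is 4. From dim ker(A − (-4)·I) = 2, there are exactly 2 Jordan blocks for λ = -4.
Step 2 — from the minimal polynomial, the factor (x + 4)^3 tells us the largest block for λ = -4 has size 3.
Step 3 — with total size 4, 2 blocks, and largest block 3, the block sizes (in nonincreasing order) are [3, 1].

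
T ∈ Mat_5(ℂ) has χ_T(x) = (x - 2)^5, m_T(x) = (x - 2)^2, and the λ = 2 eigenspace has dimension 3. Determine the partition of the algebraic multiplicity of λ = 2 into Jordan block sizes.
Block sizes for λ = 2: [2, 2, 1]

Step 1 — from the characteristic polynomial, algebraic multiplicity of λ = 2 is 5. From dim ker(T − (2)·I) = 3, there are exactly 3 Jordan blocks for λ = 2.
Step 2 — from the minimal polynomial, the factor (x − 2)^2 tells us the largest block for λ = 2 has size 2.
Step 3 — with total size 5, 3 blocks, and largest block 2, the block sizes (in nonincreasing order) are [2, 2, 1].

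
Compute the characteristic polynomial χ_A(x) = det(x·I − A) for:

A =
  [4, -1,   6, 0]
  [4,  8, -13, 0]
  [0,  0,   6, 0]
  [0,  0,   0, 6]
x^4 - 24*x^3 + 216*x^2 - 864*x + 1296

Expanding det(x·I − A) (e.g. by cofactor expansion or by noting that A is similar to its Jordan form J, which has the same characteristic polynomial as A) gives
  χ_A(x) = x^4 - 24*x^3 + 216*x^2 - 864*x + 1296
which factors as (x - 6)^4. The eigenvalues (with algebraic multiplicities) are λ = 6 with multiplicity 4.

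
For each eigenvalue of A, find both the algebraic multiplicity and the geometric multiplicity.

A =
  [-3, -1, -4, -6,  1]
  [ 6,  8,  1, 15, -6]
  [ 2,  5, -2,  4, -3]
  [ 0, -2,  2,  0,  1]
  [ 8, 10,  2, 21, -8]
λ = -1: alg = 5, geom = 2

Step 1 — factor the characteristic polynomial to read off the algebraic multiplicities:
  χ_A(x) = (x + 1)^5

Step 2 — compute geometric multiplicities via the rank-nullity identity g(λ) = n − rank(A − λI):
  rank(A − (-1)·I) = 3, so dim ker(A − (-1)·I) = n − 3 = 2

Summary:
  λ = -1: algebraic multiplicity = 5, geometric multiplicity = 2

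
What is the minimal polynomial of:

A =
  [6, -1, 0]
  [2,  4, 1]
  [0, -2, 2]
x^3 - 12*x^2 + 48*x - 64

The characteristic polynomial is χ_A(x) = (x - 4)^3, so the eigenvalues are known. The minimal polynomial is
  m_A(x) = Π_λ (x − λ)^{k_λ}
where k_λ is the size of the *largest* Jordan block for λ (equivalently, the smallest k with (A − λI)^k v = 0 for every generalised eigenvector v of λ).

  λ = 4: largest Jordan block has size 3, contributing (x − 4)^3

So m_A(x) = (x - 4)^3 = x^3 - 12*x^2 + 48*x - 64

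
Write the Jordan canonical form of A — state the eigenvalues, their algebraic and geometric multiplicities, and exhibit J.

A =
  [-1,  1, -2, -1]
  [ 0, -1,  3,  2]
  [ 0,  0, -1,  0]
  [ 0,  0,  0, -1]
J_3(-1) ⊕ J_1(-1)

The characteristic polynomial is
  det(x·I − A) = x^4 + 4*x^3 + 6*x^2 + 4*x + 1 = (x + 1)^4

Eigenvalues and multiplicities (the geometric multiplicity of λ is n − rank(A − λI), which equals the number of Jordan blocks for λ):
  λ = -1: algebraic multiplicity = 4, geometric multiplicity = 2

Determining the block sizes for each eigenvalue:
  λ = -1: with am = 4 and gm = 2, the partition is not yet determined (e.g. several partitions of 4 into 2 parts exist). Let N = A − (-1)·I. Computing rank(N^1) = 2, rank(N^2) = 1, rank(N^3) = 0; the number of blocks of size ≥ j is rank(N^{j−1}) − rank(N^j), giving [2, 1, 1]. So we have 1 block(s) of size 3, 1 block(s) of size 1 → block sizes [3, 1]

Assembling the blocks gives a Jordan form
J =
  [-1,  1,  0,  0]
  [ 0, -1,  1,  0]
  [ 0,  0, -1,  0]
  [ 0,  0,  0, -1]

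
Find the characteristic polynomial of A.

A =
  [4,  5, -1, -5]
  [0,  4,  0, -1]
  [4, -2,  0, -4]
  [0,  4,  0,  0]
x^4 - 8*x^3 + 24*x^2 - 32*x + 16

Expanding det(x·I − A) (e.g. by cofactor expansion or by noting that A is similar to its Jordan form J, which has the same characteristic polynomial as A) gives
  χ_A(x) = x^4 - 8*x^3 + 24*x^2 - 32*x + 16
which factors as (x - 2)^4. The eigenvalues (with algebraic multiplicities) are λ = 2 with multiplicity 4.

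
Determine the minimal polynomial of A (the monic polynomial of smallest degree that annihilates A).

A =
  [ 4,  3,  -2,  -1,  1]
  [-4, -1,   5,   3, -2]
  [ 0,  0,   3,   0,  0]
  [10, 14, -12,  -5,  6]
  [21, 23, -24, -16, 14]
x^3 - 9*x^2 + 27*x - 27

The characteristic polynomial is χ_A(x) = (x - 3)^5, so the eigenvalues are known. The minimal polynomial is
  m_A(x) = Π_λ (x − λ)^{k_λ}
where k_λ is the size of the *largest* Jordan block for λ (equivalently, the smallest k with (A − λI)^k v = 0 for every generalised eigenvector v of λ).

  λ = 3: largest Jordan block has size 3, contributing (x − 3)^3

So m_A(x) = (x - 3)^3 = x^3 - 9*x^2 + 27*x - 27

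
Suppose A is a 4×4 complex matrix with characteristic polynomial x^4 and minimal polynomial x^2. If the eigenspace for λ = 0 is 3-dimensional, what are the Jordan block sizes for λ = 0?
Block sizes for λ = 0: [2, 1, 1]

Step 1 — from the characteristic polynomial, algebraic multiplicity of λ = 0 is 4. From dim ker(A − (0)·I) = 3, there are exactly 3 Jordan blocks for λ = 0.
Step 2 — from the minimal polynomial, the factor (x − 0)^2 tells us the largest block for λ = 0 has size 2.
Step 3 — with total size 4, 3 blocks, and largest block 2, the block sizes (in nonincreasing order) are [2, 1, 1].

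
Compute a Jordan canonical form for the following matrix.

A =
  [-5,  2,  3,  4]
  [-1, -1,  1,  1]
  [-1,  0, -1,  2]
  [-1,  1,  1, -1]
J_2(-2) ⊕ J_2(-2)

The characteristic polynomial is
  det(x·I − A) = x^4 + 8*x^3 + 24*x^2 + 32*x + 16 = (x + 2)^4

Eigenvalues and multiplicities (the geometric multiplicity of λ is n − rank(A − λI), which equals the number of Jordan blocks for λ):
  λ = -2: algebraic multiplicity = 4, geometric multiplicity = 2

Determining the block sizes for each eigenvalue:
  λ = -2: with am = 4 and gm = 2, the partition is not yet determined (e.g. several partitions of 4 into 2 parts exist). Let N = A − (-2)·I. Computing rank(N^1) = 2, rank(N^2) = 0; the number of blocks of size ≥ j is rank(N^{j−1}) − rank(N^j), giving [2, 2]. So we have 2 block(s) of size 2 → block sizes [2, 2]

Assembling the blocks gives a Jordan form
J =
  [-2,  1,  0,  0]
  [ 0, -2,  0,  0]
  [ 0,  0, -2,  1]
  [ 0,  0,  0, -2]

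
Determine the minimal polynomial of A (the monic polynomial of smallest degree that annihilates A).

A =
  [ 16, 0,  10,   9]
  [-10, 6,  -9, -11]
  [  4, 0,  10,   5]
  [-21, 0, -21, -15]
x^4 - 17*x^3 + 90*x^2 - 108*x - 216

The characteristic polynomial is χ_A(x) = (x - 6)^3*(x + 1), so the eigenvalues are known. The minimal polynomial is
  m_A(x) = Π_λ (x − λ)^{k_λ}
where k_λ is the size of the *largest* Jordan block for λ (equivalently, the smallest k with (A − λI)^k v = 0 for every generalised eigenvector v of λ).

  λ = -1: largest Jordan block has size 1, contributing (x + 1)
  λ = 6: largest Jordan block has size 3, contributing (x − 6)^3

So m_A(x) = (x - 6)^3*(x + 1) = x^4 - 17*x^3 + 90*x^2 - 108*x - 216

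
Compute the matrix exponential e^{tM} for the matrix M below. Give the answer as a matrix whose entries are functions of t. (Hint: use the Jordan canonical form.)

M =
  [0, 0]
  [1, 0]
e^{tM} =
  [1, 0]
  [t, 1]

Strategy: write M = P · J · P⁻¹ where J is a Jordan canonical form, so e^{tM} = P · e^{tJ} · P⁻¹, and e^{tJ} can be computed block-by-block.

M has Jordan form
J =
  [0, 1]
  [0, 0]
(up to reordering of blocks).

Per-block formulas:
  For a 2×2 Jordan block J_2(0): exp(t · J_2(0)) = e^(0t)·(I + t·N), where N is the 2×2 nilpotent shift.

After assembling e^{tJ} and conjugating by P, we get:

e^{tM} =
  [1, 0]
  [t, 1]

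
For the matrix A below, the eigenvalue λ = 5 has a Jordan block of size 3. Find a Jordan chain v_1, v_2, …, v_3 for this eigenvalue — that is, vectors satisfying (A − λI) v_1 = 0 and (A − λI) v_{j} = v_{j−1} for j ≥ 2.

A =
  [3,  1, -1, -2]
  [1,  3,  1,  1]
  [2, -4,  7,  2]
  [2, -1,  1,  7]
A Jordan chain for λ = 5 of length 3:
v_1 = (-1, 0, 0, 1)ᵀ
v_2 = (-2, 1, 2, 2)ᵀ
v_3 = (1, 0, 0, 0)ᵀ

Let N = A − (5)·I. We want v_3 with N^3 v_3 = 0 but N^2 v_3 ≠ 0; then v_{j-1} := N · v_j for j = 3, …, 2.

Pick v_3 = (1, 0, 0, 0)ᵀ.
Then v_2 = N · v_3 = (-2, 1, 2, 2)ᵀ.
Then v_1 = N · v_2 = (-1, 0, 0, 1)ᵀ.

Sanity check: (A − (5)·I) v_1 = (0, 0, 0, 0)ᵀ = 0. ✓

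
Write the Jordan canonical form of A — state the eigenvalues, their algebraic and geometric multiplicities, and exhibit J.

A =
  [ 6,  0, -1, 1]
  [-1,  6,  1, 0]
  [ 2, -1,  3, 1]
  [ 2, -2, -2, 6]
J_3(5) ⊕ J_1(6)

The characteristic polynomial is
  det(x·I − A) = x^4 - 21*x^3 + 165*x^2 - 575*x + 750 = (x - 6)*(x - 5)^3

Eigenvalues and multiplicities (the geometric multiplicity of λ is n − rank(A − λI), which equals the number of Jordan blocks for λ):
  λ = 5: algebraic multiplicity = 3, geometric multiplicity = 1
  λ = 6: algebraic multiplicity = 1, geometric multiplicity = 1

Determining the block sizes for each eigenvalue:
  λ = 5: one block (gm = 1), so the single block has size am = 3 → block sizes [3]
  λ = 6: one block (gm = 1), so the single block has size am = 1 → block sizes [1]

Assembling the blocks gives a Jordan form
J =
  [5, 1, 0, 0]
  [0, 5, 1, 0]
  [0, 0, 5, 0]
  [0, 0, 0, 6]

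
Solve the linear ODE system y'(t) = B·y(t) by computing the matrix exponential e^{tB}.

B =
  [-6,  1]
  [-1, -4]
e^{tB} =
  [-t*exp(-5*t) + exp(-5*t), t*exp(-5*t)]
  [-t*exp(-5*t), t*exp(-5*t) + exp(-5*t)]

Strategy: write B = P · J · P⁻¹ where J is a Jordan canonical form, so e^{tB} = P · e^{tJ} · P⁻¹, and e^{tJ} can be computed block-by-block.

B has Jordan form
J =
  [-5,  1]
  [ 0, -5]
(up to reordering of blocks).

Per-block formulas:
  For a 2×2 Jordan block J_2(-5): exp(t · J_2(-5)) = e^(-5t)·(I + t·N), where N is the 2×2 nilpotent shift.

After assembling e^{tJ} and conjugating by P, we get:

e^{tB} =
  [-t*exp(-5*t) + exp(-5*t), t*exp(-5*t)]
  [-t*exp(-5*t), t*exp(-5*t) + exp(-5*t)]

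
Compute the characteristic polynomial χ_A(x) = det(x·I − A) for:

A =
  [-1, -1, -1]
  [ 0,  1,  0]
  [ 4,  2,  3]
x^3 - 3*x^2 + 3*x - 1

Expanding det(x·I − A) (e.g. by cofactor expansion or by noting that A is similar to its Jordan form J, which has the same characteristic polynomial as A) gives
  χ_A(x) = x^3 - 3*x^2 + 3*x - 1
which factors as (x - 1)^3. The eigenvalues (with algebraic multiplicities) are λ = 1 with multiplicity 3.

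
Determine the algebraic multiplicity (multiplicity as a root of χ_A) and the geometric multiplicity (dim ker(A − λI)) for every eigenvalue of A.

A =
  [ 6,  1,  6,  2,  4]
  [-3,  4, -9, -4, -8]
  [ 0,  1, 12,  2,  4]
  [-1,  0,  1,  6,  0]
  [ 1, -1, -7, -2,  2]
λ = 6: alg = 5, geom = 3

Step 1 — factor the characteristic polynomial to read off the algebraic multiplicities:
  χ_A(x) = (x - 6)^5

Step 2 — compute geometric multiplicities via the rank-nullity identity g(λ) = n − rank(A − λI):
  rank(A − (6)·I) = 2, so dim ker(A − (6)·I) = n − 2 = 3

Summary:
  λ = 6: algebraic multiplicity = 5, geometric multiplicity = 3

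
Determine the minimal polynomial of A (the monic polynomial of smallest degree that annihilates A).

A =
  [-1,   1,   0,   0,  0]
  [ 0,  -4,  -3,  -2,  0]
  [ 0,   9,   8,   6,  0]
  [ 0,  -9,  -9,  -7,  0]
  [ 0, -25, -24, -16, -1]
x^3 + 3*x^2 + 3*x + 1

The characteristic polynomial is χ_A(x) = (x + 1)^5, so the eigenvalues are known. The minimal polynomial is
  m_A(x) = Π_λ (x − λ)^{k_λ}
where k_λ is the size of the *largest* Jordan block for λ (equivalently, the smallest k with (A − λI)^k v = 0 for every generalised eigenvector v of λ).

  λ = -1: largest Jordan block has size 3, contributing (x + 1)^3

So m_A(x) = (x + 1)^3 = x^3 + 3*x^2 + 3*x + 1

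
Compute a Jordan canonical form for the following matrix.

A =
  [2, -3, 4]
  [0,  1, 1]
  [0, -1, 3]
J_3(2)

The characteristic polynomial is
  det(x·I − A) = x^3 - 6*x^2 + 12*x - 8 = (x - 2)^3

Eigenvalues and multiplicities (the geometric multiplicity of λ is n − rank(A − λI), which equals the number of Jordan blocks for λ):
  λ = 2: algebraic multiplicity = 3, geometric multiplicity = 1

Determining the block sizes for each eigenvalue:
  λ = 2: one block (gm = 1), so the single block has size am = 3 → block sizes [3]

Assembling the blocks gives a Jordan form
J =
  [2, 1, 0]
  [0, 2, 1]
  [0, 0, 2]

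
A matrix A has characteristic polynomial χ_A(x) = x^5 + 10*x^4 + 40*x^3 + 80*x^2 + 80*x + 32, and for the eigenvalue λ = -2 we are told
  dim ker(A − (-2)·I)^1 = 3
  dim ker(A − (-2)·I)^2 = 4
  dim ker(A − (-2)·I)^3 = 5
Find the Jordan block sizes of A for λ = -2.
Block sizes for λ = -2: [3, 1, 1]

From the dimensions of kernels of powers, the number of Jordan blocks of size at least j is d_j − d_{j−1} where d_j = dim ker(N^j) (with d_0 = 0). Computing the differences gives [3, 1, 1].
The number of blocks of size exactly k is (#blocks of size ≥ k) − (#blocks of size ≥ k + 1), so the partition is: 2 block(s) of size 1, 1 block(s) of size 3.
In nonincreasing order the block sizes are [3, 1, 1].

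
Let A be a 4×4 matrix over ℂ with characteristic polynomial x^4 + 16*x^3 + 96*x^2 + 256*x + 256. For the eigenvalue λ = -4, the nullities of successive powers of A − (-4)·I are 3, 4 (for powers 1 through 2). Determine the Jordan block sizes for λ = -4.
Block sizes for λ = -4: [2, 1, 1]

From the dimensions of kernels of powers, the number of Jordan blocks of size at least j is d_j − d_{j−1} where d_j = dim ker(N^j) (with d_0 = 0). Computing the differences gives [3, 1].
The number of blocks of size exactly k is (#blocks of size ≥ k) − (#blocks of size ≥ k + 1), so the partition is: 2 block(s) of size 1, 1 block(s) of size 2.
In nonincreasing order the block sizes are [2, 1, 1].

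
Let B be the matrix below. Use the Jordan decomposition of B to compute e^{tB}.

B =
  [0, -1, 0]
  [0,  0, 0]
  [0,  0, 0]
e^{tB} =
  [1, -t, 0]
  [0, 1, 0]
  [0, 0, 1]

Strategy: write B = P · J · P⁻¹ where J is a Jordan canonical form, so e^{tB} = P · e^{tJ} · P⁻¹, and e^{tJ} can be computed block-by-block.

B has Jordan form
J =
  [0, 1, 0]
  [0, 0, 0]
  [0, 0, 0]
(up to reordering of blocks).

Per-block formulas:
  For a 2×2 Jordan block J_2(0): exp(t · J_2(0)) = e^(0t)·(I + t·N), where N is the 2×2 nilpotent shift.
  For a 1×1 block at λ = 0: exp(t · [0]) = [e^(0t)].

After assembling e^{tJ} and conjugating by P, we get:

e^{tB} =
  [1, -t, 0]
  [0, 1, 0]
  [0, 0, 1]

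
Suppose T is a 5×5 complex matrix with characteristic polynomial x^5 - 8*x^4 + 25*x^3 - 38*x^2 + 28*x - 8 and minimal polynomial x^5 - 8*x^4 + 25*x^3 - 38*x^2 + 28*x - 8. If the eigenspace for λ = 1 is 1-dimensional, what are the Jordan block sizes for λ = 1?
Block sizes for λ = 1: [2]

Step 1 — from the characteristic polynomial, algebraic multiplicity of λ = 1 is 2. From dim ker(T − (1)·I) = 1, there are exactly 1 Jordan blocks for λ = 1.
Step 2 — from the minimal polynomial, the factor (x − 1)^2 tells us the largest block for λ = 1 has size 2.
Step 3 — with total size 2, 1 blocks, and largest block 2, the block sizes (in nonincreasing order) are [2].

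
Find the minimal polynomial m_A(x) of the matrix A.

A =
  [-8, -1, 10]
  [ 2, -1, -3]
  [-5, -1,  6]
x^3 + 3*x^2 + 3*x + 1

The characteristic polynomial is χ_A(x) = (x + 1)^3, so the eigenvalues are known. The minimal polynomial is
  m_A(x) = Π_λ (x − λ)^{k_λ}
where k_λ is the size of the *largest* Jordan block for λ (equivalently, the smallest k with (A − λI)^k v = 0 for every generalised eigenvector v of λ).

  λ = -1: largest Jordan block has size 3, contributing (x + 1)^3

So m_A(x) = (x + 1)^3 = x^3 + 3*x^2 + 3*x + 1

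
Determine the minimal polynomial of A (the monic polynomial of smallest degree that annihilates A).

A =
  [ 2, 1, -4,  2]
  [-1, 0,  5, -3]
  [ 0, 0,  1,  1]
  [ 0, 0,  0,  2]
x^4 - 5*x^3 + 9*x^2 - 7*x + 2

The characteristic polynomial is χ_A(x) = (x - 2)*(x - 1)^3, so the eigenvalues are known. The minimal polynomial is
  m_A(x) = Π_λ (x − λ)^{k_λ}
where k_λ is the size of the *largest* Jordan block for λ (equivalently, the smallest k with (A − λI)^k v = 0 for every generalised eigenvector v of λ).

  λ = 1: largest Jordan block has size 3, contributing (x − 1)^3
  λ = 2: largest Jordan block has size 1, contributing (x − 2)

So m_A(x) = (x - 2)*(x - 1)^3 = x^4 - 5*x^3 + 9*x^2 - 7*x + 2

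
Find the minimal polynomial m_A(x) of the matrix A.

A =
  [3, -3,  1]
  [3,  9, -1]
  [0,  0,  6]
x^2 - 12*x + 36

The characteristic polynomial is χ_A(x) = (x - 6)^3, so the eigenvalues are known. The minimal polynomial is
  m_A(x) = Π_λ (x − λ)^{k_λ}
where k_λ is the size of the *largest* Jordan block for λ (equivalently, the smallest k with (A − λI)^k v = 0 for every generalised eigenvector v of λ).

  λ = 6: largest Jordan block has size 2, contributing (x − 6)^2

So m_A(x) = (x - 6)^2 = x^2 - 12*x + 36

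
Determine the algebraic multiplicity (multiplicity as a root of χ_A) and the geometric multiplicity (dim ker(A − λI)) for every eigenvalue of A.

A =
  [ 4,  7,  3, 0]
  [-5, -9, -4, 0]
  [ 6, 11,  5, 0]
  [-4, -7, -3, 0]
λ = 0: alg = 4, geom = 2

Step 1 — factor the characteristic polynomial to read off the algebraic multiplicities:
  χ_A(x) = x^4

Step 2 — compute geometric multiplicities via the rank-nullity identity g(λ) = n − rank(A − λI):
  rank(A − (0)·I) = 2, so dim ker(A − (0)·I) = n − 2 = 2

Summary:
  λ = 0: algebraic multiplicity = 4, geometric multiplicity = 2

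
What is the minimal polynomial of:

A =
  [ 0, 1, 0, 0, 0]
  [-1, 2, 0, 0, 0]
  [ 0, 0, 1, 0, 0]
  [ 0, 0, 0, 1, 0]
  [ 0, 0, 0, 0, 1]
x^2 - 2*x + 1

The characteristic polynomial is χ_A(x) = (x - 1)^5, so the eigenvalues are known. The minimal polynomial is
  m_A(x) = Π_λ (x − λ)^{k_λ}
where k_λ is the size of the *largest* Jordan block for λ (equivalently, the smallest k with (A − λI)^k v = 0 for every generalised eigenvector v of λ).

  λ = 1: largest Jordan block has size 2, contributing (x − 1)^2

So m_A(x) = (x - 1)^2 = x^2 - 2*x + 1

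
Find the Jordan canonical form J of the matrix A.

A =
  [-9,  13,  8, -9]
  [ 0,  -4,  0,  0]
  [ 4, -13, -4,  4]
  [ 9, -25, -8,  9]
J_2(-4) ⊕ J_2(0)

The characteristic polynomial is
  det(x·I − A) = x^4 + 8*x^3 + 16*x^2 = x^2*(x + 4)^2

Eigenvalues and multiplicities (the geometric multiplicity of λ is n − rank(A − λI), which equals the number of Jordan blocks for λ):
  λ = -4: algebraic multiplicity = 2, geometric multiplicity = 1
  λ = 0: algebraic multiplicity = 2, geometric multiplicity = 1

Determining the block sizes for each eigenvalue:
  λ = -4: one block (gm = 1), so the single block has size am = 2 → block sizes [2]
  λ = 0: one block (gm = 1), so the single block has size am = 2 → block sizes [2]

Assembling the blocks gives a Jordan form
J =
  [-4,  1, 0, 0]
  [ 0, -4, 0, 0]
  [ 0,  0, 0, 1]
  [ 0,  0, 0, 0]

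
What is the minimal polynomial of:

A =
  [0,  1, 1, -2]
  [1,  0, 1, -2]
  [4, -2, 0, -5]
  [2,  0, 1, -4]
x^3 + 3*x^2 + 3*x + 1

The characteristic polynomial is χ_A(x) = (x + 1)^4, so the eigenvalues are known. The minimal polynomial is
  m_A(x) = Π_λ (x − λ)^{k_λ}
where k_λ is the size of the *largest* Jordan block for λ (equivalently, the smallest k with (A − λI)^k v = 0 for every generalised eigenvector v of λ).

  λ = -1: largest Jordan block has size 3, contributing (x + 1)^3

So m_A(x) = (x + 1)^3 = x^3 + 3*x^2 + 3*x + 1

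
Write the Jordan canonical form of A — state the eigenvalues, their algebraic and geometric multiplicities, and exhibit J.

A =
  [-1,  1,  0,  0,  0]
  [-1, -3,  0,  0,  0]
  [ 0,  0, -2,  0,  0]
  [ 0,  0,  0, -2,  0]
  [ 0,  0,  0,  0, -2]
J_2(-2) ⊕ J_1(-2) ⊕ J_1(-2) ⊕ J_1(-2)

The characteristic polynomial is
  det(x·I − A) = x^5 + 10*x^4 + 40*x^3 + 80*x^2 + 80*x + 32 = (x + 2)^5

Eigenvalues and multiplicities (the geometric multiplicity of λ is n − rank(A − λI), which equals the number of Jordan blocks for λ):
  λ = -2: algebraic multiplicity = 5, geometric multiplicity = 4

Determining the block sizes for each eigenvalue:
  λ = -2: 4 blocks summing to 5 forces exactly one block of size 2 and the rest size 1 → block sizes [2, 1, 1, 1]

Assembling the blocks gives a Jordan form
J =
  [-2,  1,  0,  0,  0]
  [ 0, -2,  0,  0,  0]
  [ 0,  0, -2,  0,  0]
  [ 0,  0,  0, -2,  0]
  [ 0,  0,  0,  0, -2]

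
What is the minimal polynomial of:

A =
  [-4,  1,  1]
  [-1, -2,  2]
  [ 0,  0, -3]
x^3 + 9*x^2 + 27*x + 27

The characteristic polynomial is χ_A(x) = (x + 3)^3, so the eigenvalues are known. The minimal polynomial is
  m_A(x) = Π_λ (x − λ)^{k_λ}
where k_λ is the size of the *largest* Jordan block for λ (equivalently, the smallest k with (A − λI)^k v = 0 for every generalised eigenvector v of λ).

  λ = -3: largest Jordan block has size 3, contributing (x + 3)^3

So m_A(x) = (x + 3)^3 = x^3 + 9*x^2 + 27*x + 27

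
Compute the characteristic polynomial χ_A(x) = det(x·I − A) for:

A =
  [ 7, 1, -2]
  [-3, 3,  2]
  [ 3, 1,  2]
x^3 - 12*x^2 + 48*x - 64

Expanding det(x·I − A) (e.g. by cofactor expansion or by noting that A is similar to its Jordan form J, which has the same characteristic polynomial as A) gives
  χ_A(x) = x^3 - 12*x^2 + 48*x - 64
which factors as (x - 4)^3. The eigenvalues (with algebraic multiplicities) are λ = 4 with multiplicity 3.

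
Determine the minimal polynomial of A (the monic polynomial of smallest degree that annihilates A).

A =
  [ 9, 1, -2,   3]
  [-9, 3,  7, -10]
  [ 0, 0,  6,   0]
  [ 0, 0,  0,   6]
x^3 - 18*x^2 + 108*x - 216

The characteristic polynomial is χ_A(x) = (x - 6)^4, so the eigenvalues are known. The minimal polynomial is
  m_A(x) = Π_λ (x − λ)^{k_λ}
where k_λ is the size of the *largest* Jordan block for λ (equivalently, the smallest k with (A − λI)^k v = 0 for every generalised eigenvector v of λ).

  λ = 6: largest Jordan block has size 3, contributing (x − 6)^3

So m_A(x) = (x - 6)^3 = x^3 - 18*x^2 + 108*x - 216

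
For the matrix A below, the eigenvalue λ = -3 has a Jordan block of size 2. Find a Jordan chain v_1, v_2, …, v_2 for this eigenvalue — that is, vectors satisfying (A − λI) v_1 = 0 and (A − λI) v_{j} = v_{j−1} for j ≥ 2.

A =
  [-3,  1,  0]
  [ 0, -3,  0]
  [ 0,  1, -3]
A Jordan chain for λ = -3 of length 2:
v_1 = (1, 0, 1)ᵀ
v_2 = (0, 1, 0)ᵀ

Let N = A − (-3)·I. We want v_2 with N^2 v_2 = 0 but N^1 v_2 ≠ 0; then v_{j-1} := N · v_j for j = 2, …, 2.

Pick v_2 = (0, 1, 0)ᵀ.
Then v_1 = N · v_2 = (1, 0, 1)ᵀ.

Sanity check: (A − (-3)·I) v_1 = (0, 0, 0)ᵀ = 0. ✓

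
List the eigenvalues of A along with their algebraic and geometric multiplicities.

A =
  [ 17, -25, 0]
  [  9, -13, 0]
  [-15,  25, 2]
λ = 2: alg = 3, geom = 2

Step 1 — factor the characteristic polynomial to read off the algebraic multiplicities:
  χ_A(x) = (x - 2)^3

Step 2 — compute geometric multiplicities via the rank-nullity identity g(λ) = n − rank(A − λI):
  rank(A − (2)·I) = 1, so dim ker(A − (2)·I) = n − 1 = 2

Summary:
  λ = 2: algebraic multiplicity = 3, geometric multiplicity = 2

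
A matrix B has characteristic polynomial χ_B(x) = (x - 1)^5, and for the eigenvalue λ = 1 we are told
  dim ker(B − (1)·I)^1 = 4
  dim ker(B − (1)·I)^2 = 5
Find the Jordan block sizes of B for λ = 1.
Block sizes for λ = 1: [2, 1, 1, 1]

From the dimensions of kernels of powers, the number of Jordan blocks of size at least j is d_j − d_{j−1} where d_j = dim ker(N^j) (with d_0 = 0). Computing the differences gives [4, 1].
The number of blocks of size exactly k is (#blocks of size ≥ k) − (#blocks of size ≥ k + 1), so the partition is: 3 block(s) of size 1, 1 block(s) of size 2.
In nonincreasing order the block sizes are [2, 1, 1, 1].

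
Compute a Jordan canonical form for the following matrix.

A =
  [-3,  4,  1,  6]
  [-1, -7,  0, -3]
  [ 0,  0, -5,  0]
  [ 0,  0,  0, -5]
J_3(-5) ⊕ J_1(-5)

The characteristic polynomial is
  det(x·I − A) = x^4 + 20*x^3 + 150*x^2 + 500*x + 625 = (x + 5)^4

Eigenvalues and multiplicities (the geometric multiplicity of λ is n − rank(A − λI), which equals the number of Jordan blocks for λ):
  λ = -5: algebraic multiplicity = 4, geometric multiplicity = 2

Determining the block sizes for each eigenvalue:
  λ = -5: with am = 4 and gm = 2, the partition is not yet determined (e.g. several partitions of 4 into 2 parts exist). Let N = A − (-5)·I. Computing rank(N^1) = 2, rank(N^2) = 1, rank(N^3) = 0; the number of blocks of size ≥ j is rank(N^{j−1}) − rank(N^j), giving [2, 1, 1]. So we have 1 block(s) of size 3, 1 block(s) of size 1 → block sizes [3, 1]

Assembling the blocks gives a Jordan form
J =
  [-5,  1,  0,  0]
  [ 0, -5,  1,  0]
  [ 0,  0, -5,  0]
  [ 0,  0,  0, -5]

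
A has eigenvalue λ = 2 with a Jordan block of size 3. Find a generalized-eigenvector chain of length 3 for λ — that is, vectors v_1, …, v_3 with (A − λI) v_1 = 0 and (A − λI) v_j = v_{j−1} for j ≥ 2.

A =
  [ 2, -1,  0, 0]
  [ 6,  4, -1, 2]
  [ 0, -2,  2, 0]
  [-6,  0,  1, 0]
A Jordan chain for λ = 2 of length 3:
v_1 = (-6, 0, -12, 12)ᵀ
v_2 = (0, 6, 0, -6)ᵀ
v_3 = (1, 0, 0, 0)ᵀ

Let N = A − (2)·I. We want v_3 with N^3 v_3 = 0 but N^2 v_3 ≠ 0; then v_{j-1} := N · v_j for j = 3, …, 2.

Pick v_3 = (1, 0, 0, 0)ᵀ.
Then v_2 = N · v_3 = (0, 6, 0, -6)ᵀ.
Then v_1 = N · v_2 = (-6, 0, -12, 12)ᵀ.

Sanity check: (A − (2)·I) v_1 = (0, 0, 0, 0)ᵀ = 0. ✓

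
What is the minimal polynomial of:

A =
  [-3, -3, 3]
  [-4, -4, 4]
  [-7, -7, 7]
x^2

The characteristic polynomial is χ_A(x) = x^3, so the eigenvalues are known. The minimal polynomial is
  m_A(x) = Π_λ (x − λ)^{k_λ}
where k_λ is the size of the *largest* Jordan block for λ (equivalently, the smallest k with (A − λI)^k v = 0 for every generalised eigenvector v of λ).

  λ = 0: largest Jordan block has size 2, contributing (x − 0)^2

So m_A(x) = x^2 = x^2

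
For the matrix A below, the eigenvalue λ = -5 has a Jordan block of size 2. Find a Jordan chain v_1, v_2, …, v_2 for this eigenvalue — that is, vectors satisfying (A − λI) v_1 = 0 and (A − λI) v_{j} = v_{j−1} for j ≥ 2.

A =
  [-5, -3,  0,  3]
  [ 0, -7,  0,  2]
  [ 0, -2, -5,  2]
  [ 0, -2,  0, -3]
A Jordan chain for λ = -5 of length 2:
v_1 = (-3, -2, -2, -2)ᵀ
v_2 = (0, 1, 0, 0)ᵀ

Let N = A − (-5)·I. We want v_2 with N^2 v_2 = 0 but N^1 v_2 ≠ 0; then v_{j-1} := N · v_j for j = 2, …, 2.

Pick v_2 = (0, 1, 0, 0)ᵀ.
Then v_1 = N · v_2 = (-3, -2, -2, -2)ᵀ.

Sanity check: (A − (-5)·I) v_1 = (0, 0, 0, 0)ᵀ = 0. ✓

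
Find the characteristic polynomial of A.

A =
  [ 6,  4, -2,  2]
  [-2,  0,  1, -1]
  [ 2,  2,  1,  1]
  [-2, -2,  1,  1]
x^4 - 8*x^3 + 24*x^2 - 32*x + 16

Expanding det(x·I − A) (e.g. by cofactor expansion or by noting that A is similar to its Jordan form J, which has the same characteristic polynomial as A) gives
  χ_A(x) = x^4 - 8*x^3 + 24*x^2 - 32*x + 16
which factors as (x - 2)^4. The eigenvalues (with algebraic multiplicities) are λ = 2 with multiplicity 4.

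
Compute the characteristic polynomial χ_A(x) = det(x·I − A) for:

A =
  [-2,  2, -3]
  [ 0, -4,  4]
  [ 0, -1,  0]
x^3 + 6*x^2 + 12*x + 8

Expanding det(x·I − A) (e.g. by cofactor expansion or by noting that A is similar to its Jordan form J, which has the same characteristic polynomial as A) gives
  χ_A(x) = x^3 + 6*x^2 + 12*x + 8
which factors as (x + 2)^3. The eigenvalues (with algebraic multiplicities) are λ = -2 with multiplicity 3.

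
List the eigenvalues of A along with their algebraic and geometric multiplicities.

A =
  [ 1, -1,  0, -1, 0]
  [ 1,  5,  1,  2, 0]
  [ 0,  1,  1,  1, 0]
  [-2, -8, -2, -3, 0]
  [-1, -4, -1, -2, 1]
λ = 1: alg = 5, geom = 3

Step 1 — factor the characteristic polynomial to read off the algebraic multiplicities:
  χ_A(x) = (x - 1)^5

Step 2 — compute geometric multiplicities via the rank-nullity identity g(λ) = n − rank(A − λI):
  rank(A − (1)·I) = 2, so dim ker(A − (1)·I) = n − 2 = 3

Summary:
  λ = 1: algebraic multiplicity = 5, geometric multiplicity = 3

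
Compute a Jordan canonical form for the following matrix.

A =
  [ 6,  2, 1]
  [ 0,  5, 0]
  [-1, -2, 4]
J_2(5) ⊕ J_1(5)

The characteristic polynomial is
  det(x·I − A) = x^3 - 15*x^2 + 75*x - 125 = (x - 5)^3

Eigenvalues and multiplicities (the geometric multiplicity of λ is n − rank(A − λI), which equals the number of Jordan blocks for λ):
  λ = 5: algebraic multiplicity = 3, geometric multiplicity = 2

Determining the block sizes for each eigenvalue:
  λ = 5: 2 blocks summing to 3 forces exactly one block of size 2 and the rest size 1 → block sizes [2, 1]

Assembling the blocks gives a Jordan form
J =
  [5, 1, 0]
  [0, 5, 0]
  [0, 0, 5]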